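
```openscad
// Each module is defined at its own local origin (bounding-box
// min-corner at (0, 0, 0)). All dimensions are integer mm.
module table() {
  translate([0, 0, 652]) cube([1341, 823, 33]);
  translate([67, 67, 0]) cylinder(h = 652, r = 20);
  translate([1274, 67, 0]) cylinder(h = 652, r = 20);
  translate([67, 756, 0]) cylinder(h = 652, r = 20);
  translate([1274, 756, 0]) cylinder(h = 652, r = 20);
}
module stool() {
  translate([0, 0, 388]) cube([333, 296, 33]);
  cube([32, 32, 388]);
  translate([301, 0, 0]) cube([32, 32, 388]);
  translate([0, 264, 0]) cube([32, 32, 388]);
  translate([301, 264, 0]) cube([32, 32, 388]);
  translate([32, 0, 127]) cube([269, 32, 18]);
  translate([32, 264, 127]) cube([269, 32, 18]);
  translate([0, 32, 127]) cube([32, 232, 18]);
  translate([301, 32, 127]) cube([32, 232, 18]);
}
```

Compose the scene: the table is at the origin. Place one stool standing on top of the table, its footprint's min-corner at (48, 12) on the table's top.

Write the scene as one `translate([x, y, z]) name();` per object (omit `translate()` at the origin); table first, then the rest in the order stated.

table();
translate([48, 12, 685]) stool();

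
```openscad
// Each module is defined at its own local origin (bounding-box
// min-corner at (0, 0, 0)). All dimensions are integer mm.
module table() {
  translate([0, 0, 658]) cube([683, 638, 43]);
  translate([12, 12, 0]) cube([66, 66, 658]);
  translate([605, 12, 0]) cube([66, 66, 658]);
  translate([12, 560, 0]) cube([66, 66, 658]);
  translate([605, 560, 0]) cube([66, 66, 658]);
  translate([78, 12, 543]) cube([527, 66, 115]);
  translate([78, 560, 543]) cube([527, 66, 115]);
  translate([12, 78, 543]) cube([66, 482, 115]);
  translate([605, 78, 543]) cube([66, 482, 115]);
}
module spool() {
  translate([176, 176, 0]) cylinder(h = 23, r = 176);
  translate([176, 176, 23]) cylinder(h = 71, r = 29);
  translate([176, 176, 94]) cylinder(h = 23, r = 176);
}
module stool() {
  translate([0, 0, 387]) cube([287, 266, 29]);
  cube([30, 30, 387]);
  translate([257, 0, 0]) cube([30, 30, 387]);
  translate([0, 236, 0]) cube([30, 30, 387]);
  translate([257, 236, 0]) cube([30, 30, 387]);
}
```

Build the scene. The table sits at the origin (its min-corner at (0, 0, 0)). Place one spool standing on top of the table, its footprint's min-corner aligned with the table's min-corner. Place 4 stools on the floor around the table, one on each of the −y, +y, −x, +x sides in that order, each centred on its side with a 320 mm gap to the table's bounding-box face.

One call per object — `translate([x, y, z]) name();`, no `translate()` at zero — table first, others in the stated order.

table();
translate([0, 0, 701]) spool();
translate([198, -586, 0]) stool();
translate([198, 958, 0]) stool();
translate([-607, 186, 0]) stool();
translate([1003, 186, 0]) stool();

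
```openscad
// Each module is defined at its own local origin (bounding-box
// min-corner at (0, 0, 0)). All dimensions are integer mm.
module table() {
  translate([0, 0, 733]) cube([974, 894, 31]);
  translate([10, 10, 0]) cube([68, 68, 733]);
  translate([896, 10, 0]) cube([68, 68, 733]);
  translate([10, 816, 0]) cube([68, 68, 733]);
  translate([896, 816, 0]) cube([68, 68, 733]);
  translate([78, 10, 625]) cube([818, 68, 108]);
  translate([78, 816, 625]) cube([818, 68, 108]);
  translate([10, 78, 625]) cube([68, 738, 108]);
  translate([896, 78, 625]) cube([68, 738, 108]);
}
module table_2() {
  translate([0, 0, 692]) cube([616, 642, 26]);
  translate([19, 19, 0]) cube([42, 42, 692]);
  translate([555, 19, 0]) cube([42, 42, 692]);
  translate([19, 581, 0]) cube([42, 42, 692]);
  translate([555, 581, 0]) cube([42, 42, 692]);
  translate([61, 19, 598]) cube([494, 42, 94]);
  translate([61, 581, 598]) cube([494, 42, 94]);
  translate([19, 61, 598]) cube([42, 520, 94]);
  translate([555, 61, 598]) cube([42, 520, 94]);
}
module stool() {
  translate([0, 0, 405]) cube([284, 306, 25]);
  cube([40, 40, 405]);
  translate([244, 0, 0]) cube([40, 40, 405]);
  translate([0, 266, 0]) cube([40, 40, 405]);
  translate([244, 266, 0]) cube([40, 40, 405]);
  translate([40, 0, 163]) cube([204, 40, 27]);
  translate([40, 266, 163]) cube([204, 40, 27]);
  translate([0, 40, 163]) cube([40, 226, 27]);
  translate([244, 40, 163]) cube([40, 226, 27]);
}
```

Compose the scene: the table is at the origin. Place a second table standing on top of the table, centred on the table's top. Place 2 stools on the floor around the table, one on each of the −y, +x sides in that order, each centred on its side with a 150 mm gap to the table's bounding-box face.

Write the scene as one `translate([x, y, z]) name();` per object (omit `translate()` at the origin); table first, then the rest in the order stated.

table();
translate([179, 126, 764]) table_2();
translate([345, -456, 0]) stool();
translate([1124, 294, 0]) stool();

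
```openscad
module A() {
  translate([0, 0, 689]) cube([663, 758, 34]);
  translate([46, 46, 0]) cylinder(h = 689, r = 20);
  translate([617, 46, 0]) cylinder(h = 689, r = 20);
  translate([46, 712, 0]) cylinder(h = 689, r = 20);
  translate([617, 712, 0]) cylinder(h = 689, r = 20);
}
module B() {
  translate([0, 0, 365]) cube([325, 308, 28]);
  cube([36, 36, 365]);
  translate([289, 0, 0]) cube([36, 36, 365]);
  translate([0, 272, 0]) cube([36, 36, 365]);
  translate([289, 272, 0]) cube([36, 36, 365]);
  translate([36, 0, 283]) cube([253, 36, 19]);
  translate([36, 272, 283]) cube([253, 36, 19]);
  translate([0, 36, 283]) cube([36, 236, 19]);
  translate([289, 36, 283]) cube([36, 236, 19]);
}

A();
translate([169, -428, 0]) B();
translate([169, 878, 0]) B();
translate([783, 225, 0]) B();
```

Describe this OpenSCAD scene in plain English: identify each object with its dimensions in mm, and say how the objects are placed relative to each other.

A is a rectangular dining table. The top is 663×758×34 mm with its upper surface at z = 723 mm. It stands on four round legs of 40 mm diameter, each leg's bounding box inset 26 mm from the nearest pair of top edges, running from the floor to the underside of the top.

B is a simple wooden stool: a rectangular seat 325 mm (x) by 308 mm (y), 28 mm thick, top face at z = 393 mm, on four square legs, each 36×36 mm in cross-section. The legs rest on z = 0, each flush with a corner of the seat. Four stretchers, 36 mm wide and 19 mm tall, connect adjacent legs with their undersides at z = 283 mm, each running between the inner faces of the legs it joins and aligned with the legs' outer faces on the other axis.

Three stools sit around the table at the −y, +y, +x sides.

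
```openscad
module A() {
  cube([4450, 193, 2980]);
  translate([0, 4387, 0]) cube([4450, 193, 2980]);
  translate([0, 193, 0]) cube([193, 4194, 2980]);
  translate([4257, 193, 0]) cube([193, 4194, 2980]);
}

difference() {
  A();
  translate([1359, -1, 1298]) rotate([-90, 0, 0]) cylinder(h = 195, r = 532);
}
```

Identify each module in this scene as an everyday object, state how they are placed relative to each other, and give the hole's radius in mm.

A is a house frame. The house frame has a circular hole through its front wall. The hole's radius is 532 mm.

The subtracted cylinder has r = 532 mm.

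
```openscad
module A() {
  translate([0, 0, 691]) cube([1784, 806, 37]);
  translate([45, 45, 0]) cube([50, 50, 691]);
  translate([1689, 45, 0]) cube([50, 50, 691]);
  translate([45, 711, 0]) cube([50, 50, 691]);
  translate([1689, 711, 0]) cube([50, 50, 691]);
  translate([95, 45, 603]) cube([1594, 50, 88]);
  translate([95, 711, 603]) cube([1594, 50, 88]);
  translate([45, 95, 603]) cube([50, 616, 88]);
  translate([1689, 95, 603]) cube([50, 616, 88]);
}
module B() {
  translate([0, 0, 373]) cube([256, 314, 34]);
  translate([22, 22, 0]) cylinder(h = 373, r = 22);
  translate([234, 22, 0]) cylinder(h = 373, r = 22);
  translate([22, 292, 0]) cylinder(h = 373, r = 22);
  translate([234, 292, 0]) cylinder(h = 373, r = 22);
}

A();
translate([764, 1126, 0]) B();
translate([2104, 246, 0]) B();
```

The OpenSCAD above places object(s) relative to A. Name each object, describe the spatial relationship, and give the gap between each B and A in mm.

A is a table. B is a stool. Two stools sit around the table at the +y, +x sides. The gap between each stool and the table is 320 mm.

Each stool's nearest face is 320 mm from the table's bounding box.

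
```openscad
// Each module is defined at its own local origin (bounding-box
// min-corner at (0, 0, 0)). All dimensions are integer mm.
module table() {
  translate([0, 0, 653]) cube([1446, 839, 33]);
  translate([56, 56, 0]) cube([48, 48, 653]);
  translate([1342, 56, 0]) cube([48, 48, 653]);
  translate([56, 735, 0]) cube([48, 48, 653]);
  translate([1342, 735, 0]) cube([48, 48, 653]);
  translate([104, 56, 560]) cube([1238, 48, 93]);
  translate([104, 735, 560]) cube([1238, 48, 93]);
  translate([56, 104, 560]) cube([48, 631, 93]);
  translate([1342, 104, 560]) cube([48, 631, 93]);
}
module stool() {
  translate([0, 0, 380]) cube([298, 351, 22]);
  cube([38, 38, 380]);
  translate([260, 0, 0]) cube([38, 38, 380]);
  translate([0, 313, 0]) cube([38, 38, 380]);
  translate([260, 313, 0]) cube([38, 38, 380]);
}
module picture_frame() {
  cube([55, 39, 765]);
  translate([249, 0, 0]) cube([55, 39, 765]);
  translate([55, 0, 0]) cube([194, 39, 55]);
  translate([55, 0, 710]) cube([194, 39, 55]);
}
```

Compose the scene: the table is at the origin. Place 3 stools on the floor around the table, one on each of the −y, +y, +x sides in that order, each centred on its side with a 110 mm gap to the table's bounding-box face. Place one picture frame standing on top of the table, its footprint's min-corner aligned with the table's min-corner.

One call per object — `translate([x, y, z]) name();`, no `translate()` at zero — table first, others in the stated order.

table();
translate([574, -461, 0]) stool();
translate([574, 949, 0]) stool();
translate([1556, 244, 0]) stool();
translate([0, 0, 686]) picture_frame();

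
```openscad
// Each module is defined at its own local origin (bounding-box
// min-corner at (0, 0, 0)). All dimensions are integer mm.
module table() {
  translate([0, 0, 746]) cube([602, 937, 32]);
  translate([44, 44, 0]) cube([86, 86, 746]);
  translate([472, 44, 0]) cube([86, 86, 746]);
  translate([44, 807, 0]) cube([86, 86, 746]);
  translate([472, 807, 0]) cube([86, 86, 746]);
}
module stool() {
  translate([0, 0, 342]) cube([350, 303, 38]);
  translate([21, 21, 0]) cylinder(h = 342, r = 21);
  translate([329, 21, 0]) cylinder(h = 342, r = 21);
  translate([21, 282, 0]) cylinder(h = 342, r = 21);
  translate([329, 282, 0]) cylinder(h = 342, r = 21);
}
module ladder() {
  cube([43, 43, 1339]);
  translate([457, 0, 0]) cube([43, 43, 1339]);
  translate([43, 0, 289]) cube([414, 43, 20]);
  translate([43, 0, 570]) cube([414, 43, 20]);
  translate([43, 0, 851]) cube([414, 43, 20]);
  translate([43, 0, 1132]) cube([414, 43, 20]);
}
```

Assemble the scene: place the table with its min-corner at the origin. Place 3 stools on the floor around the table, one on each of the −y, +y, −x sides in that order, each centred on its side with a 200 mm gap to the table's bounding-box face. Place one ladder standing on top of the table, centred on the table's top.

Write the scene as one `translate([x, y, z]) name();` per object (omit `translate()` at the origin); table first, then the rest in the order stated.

table();
translate([126, -503, 0]) stool();
translate([126, 1137, 0]) stool();
translate([-550, 317, 0]) stool();
translate([51, 447, 778]) ladder();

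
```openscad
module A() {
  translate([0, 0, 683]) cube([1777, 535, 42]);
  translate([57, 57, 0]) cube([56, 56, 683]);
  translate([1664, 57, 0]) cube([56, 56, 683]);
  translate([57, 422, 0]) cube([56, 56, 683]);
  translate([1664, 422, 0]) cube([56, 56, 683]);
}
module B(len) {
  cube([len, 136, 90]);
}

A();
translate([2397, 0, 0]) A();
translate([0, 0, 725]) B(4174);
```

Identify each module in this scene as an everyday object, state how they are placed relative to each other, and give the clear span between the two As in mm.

A is a table. B is a beam. A beam spans the tops of two tables. The clear span between the two tables is 620 mm.

Second table starts at x = 2397; first ends at x = 1777; clear span = 2397 − 1777 = 620 mm.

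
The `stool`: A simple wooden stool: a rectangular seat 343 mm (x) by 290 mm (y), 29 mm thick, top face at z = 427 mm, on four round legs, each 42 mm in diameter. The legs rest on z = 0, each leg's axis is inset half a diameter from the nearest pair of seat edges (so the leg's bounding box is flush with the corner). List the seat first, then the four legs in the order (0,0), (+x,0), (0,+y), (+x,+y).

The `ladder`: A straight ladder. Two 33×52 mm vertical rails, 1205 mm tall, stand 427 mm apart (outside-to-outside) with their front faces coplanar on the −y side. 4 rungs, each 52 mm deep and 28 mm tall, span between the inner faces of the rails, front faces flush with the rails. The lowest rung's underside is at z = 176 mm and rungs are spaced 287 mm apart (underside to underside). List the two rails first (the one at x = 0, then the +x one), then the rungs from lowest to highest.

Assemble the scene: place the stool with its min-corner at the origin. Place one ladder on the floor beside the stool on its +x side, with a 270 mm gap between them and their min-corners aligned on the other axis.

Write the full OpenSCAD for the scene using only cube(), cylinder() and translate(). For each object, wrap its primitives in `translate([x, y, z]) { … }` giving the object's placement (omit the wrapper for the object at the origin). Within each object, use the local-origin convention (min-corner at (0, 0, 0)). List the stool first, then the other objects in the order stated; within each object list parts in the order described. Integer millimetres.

translate([0, 0, 398]) cube([343, 290, 29]);
translate([21, 21, 0]) cylinder(h = 398, r = 21);
translate([322, 21, 0]) cylinder(h = 398, r = 21);
translate([21, 269, 0]) cylinder(h = 398, r = 21);
translate([322, 269, 0]) cylinder(h = 398, r = 21);
translate([613, 0, 0]) {
  cube([33, 52, 1205]);
  translate([394, 0, 0]) cube([33, 52, 1205]);
  translate([33, 0, 176]) cube([361, 52, 28]);
  translate([33, 0, 463]) cube([361, 52, 28]);
  translate([33, 0, 750]) cube([361, 52, 28]);
  translate([33, 0, 1037]) cube([361, 52, 28]);
}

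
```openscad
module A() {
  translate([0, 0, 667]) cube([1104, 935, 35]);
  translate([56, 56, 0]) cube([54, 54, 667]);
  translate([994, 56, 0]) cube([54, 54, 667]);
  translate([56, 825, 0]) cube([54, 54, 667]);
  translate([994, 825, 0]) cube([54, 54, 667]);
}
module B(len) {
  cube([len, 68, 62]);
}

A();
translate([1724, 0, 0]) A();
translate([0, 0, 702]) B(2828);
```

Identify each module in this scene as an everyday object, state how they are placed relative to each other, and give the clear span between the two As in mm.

Second table starts at x = 1724; first ends at x = 1104; clear span = 1724 − 1104 = 620 mm.

A is a table. B is a beam. A beam spans the tops of two tables. The clear span between the two tables is 620 mm.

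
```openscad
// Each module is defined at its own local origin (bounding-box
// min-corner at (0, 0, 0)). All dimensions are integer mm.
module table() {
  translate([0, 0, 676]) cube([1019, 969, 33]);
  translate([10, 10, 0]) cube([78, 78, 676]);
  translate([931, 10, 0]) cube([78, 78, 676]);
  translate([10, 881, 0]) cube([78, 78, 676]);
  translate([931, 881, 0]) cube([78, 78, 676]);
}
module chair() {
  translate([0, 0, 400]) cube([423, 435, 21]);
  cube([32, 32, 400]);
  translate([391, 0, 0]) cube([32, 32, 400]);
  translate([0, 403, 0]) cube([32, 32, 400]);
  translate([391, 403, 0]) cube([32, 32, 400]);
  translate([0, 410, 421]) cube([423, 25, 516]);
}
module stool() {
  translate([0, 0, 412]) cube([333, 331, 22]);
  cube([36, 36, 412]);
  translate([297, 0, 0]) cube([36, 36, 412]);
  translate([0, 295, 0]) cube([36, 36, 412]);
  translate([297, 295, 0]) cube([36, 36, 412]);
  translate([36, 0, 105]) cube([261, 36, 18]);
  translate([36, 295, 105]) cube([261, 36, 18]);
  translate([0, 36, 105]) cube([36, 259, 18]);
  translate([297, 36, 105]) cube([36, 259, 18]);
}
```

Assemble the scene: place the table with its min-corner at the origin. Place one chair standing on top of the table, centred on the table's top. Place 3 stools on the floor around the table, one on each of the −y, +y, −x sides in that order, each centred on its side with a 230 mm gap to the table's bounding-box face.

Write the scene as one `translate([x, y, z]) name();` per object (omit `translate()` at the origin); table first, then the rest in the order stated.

table();
translate([298, 267, 709]) chair();
translate([343, -561, 0]) stool();
translate([343, 1199, 0]) stool();
translate([-563, 319, 0]) stool();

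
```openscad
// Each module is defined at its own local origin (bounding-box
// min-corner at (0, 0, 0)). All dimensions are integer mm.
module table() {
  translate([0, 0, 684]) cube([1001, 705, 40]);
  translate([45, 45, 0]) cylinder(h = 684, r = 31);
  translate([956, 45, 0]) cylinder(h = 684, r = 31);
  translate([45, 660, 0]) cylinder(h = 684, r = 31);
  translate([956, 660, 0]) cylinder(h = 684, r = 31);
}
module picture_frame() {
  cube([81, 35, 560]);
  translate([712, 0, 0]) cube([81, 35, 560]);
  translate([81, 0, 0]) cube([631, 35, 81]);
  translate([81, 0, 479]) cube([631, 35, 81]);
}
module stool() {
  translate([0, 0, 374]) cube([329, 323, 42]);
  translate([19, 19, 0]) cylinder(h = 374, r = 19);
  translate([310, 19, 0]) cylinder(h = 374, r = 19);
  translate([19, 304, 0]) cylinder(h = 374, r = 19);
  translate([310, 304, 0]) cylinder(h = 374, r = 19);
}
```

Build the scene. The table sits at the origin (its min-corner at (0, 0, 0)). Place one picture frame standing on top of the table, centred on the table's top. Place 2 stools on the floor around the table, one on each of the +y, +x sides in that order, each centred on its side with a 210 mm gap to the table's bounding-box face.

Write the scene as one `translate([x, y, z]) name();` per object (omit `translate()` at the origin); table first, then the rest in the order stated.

table();
translate([104, 335, 724]) picture_frame();
translate([336, 915, 0]) stool();
translate([1211, 191, 0]) stool();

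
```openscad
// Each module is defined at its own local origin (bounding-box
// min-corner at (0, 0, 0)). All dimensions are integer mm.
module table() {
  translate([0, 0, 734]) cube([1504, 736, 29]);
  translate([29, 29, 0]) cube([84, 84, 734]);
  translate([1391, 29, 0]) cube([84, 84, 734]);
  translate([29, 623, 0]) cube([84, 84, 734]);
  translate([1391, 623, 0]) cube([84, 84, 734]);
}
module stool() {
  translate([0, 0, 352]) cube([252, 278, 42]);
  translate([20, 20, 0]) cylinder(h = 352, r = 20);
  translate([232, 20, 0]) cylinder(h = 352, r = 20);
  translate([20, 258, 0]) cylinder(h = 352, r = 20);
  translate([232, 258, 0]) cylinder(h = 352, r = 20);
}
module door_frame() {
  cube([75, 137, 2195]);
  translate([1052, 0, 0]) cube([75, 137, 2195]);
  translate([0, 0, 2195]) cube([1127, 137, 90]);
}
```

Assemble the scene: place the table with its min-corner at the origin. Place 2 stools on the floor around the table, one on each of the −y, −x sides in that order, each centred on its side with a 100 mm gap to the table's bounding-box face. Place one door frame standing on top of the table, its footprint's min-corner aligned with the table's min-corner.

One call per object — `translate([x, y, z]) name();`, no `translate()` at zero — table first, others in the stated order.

table();
translate([626, -378, 0]) stool();
translate([-352, 229, 0]) stool();
translate([0, 0, 763]) door_frame();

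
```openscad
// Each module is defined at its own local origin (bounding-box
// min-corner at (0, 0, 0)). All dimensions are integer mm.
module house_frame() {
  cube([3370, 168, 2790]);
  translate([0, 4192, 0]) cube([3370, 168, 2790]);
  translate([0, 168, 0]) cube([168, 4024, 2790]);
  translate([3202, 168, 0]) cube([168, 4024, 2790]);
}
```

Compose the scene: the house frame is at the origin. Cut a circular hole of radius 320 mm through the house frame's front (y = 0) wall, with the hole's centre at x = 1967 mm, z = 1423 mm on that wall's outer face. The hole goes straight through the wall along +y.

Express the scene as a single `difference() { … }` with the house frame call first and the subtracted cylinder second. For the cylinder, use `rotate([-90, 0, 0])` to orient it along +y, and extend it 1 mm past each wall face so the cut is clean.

difference() {
  house_frame();
  translate([1967, -1, 1423]) rotate([-90, 0, 0]) cylinder(h = 170, r = 320);
}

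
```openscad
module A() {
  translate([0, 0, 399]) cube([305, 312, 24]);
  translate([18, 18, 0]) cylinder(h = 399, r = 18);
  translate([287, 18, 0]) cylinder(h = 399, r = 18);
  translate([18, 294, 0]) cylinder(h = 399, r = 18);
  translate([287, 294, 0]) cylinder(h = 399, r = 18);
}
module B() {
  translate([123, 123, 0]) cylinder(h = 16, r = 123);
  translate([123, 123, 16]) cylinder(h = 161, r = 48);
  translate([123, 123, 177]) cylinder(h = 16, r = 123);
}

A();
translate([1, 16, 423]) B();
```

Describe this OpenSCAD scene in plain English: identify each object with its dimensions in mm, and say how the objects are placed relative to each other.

A is a four-legged stool. The seat is 305×312 mm, 24 mm thick, top at z = 423 mm. It stands on four round legs, each 36 mm in diameter, from z = 0 to the seat underside, each leg's axis is inset half a diameter from the nearest pair of seat edges (so the leg's bounding box is flush with the corner).

B is a spool: two coaxial disc flanges of radius 123 mm and thickness 16 mm, joined by a core cylinder of radius 48 mm and height 161 mm. The lower flange rests on z = 0 and the three cylinders share a vertical axis.

The spool is on top of the stool.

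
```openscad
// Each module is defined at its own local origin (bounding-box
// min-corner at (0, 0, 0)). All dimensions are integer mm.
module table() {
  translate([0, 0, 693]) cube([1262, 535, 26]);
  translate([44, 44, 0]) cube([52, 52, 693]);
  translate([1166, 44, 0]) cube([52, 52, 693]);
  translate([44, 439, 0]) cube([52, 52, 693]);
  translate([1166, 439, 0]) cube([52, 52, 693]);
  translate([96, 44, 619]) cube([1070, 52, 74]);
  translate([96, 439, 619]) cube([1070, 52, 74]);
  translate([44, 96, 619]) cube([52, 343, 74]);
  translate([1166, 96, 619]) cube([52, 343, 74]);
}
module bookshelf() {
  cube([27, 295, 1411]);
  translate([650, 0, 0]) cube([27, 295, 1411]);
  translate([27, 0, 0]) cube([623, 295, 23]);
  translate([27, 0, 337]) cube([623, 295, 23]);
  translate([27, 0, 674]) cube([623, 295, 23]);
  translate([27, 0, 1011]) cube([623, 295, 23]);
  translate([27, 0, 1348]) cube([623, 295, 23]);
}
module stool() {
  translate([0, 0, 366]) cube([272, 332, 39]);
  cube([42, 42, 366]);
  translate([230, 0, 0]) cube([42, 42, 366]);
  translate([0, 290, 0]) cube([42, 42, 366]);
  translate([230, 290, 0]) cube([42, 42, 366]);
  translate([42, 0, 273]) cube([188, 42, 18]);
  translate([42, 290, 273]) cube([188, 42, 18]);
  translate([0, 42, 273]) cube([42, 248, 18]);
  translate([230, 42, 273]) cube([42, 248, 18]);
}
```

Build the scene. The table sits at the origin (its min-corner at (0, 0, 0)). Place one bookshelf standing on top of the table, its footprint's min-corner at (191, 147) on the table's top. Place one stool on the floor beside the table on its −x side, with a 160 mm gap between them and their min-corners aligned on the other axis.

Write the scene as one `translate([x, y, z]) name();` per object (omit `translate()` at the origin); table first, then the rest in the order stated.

table();
translate([191, 147, 719]) bookshelf();
translate([-432, 0, 0]) stool();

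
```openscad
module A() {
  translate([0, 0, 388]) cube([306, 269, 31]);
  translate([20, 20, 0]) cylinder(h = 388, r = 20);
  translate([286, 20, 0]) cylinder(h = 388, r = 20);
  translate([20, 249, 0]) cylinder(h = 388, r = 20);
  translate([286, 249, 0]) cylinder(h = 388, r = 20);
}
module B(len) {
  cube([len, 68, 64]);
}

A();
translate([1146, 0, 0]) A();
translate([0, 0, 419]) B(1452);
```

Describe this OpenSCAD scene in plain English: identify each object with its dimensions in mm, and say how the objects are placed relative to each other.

A is a four-legged stool. The seat is a 306×269×31 mm slab whose top surface is at z = 419 mm; four round legs, each 40 mm in diameter, run from the floor (z = 0) to the underside of the seat, each leg's axis is inset half a diameter from the nearest pair of seat edges (so the leg's bounding box is flush with the corner).

B is a rectangular beam 1452 mm long (x), 68 mm deep (y), 64 mm thick (z).

The beam spans the tops of two stools placed 840 mm apart, resting at z = 419 mm.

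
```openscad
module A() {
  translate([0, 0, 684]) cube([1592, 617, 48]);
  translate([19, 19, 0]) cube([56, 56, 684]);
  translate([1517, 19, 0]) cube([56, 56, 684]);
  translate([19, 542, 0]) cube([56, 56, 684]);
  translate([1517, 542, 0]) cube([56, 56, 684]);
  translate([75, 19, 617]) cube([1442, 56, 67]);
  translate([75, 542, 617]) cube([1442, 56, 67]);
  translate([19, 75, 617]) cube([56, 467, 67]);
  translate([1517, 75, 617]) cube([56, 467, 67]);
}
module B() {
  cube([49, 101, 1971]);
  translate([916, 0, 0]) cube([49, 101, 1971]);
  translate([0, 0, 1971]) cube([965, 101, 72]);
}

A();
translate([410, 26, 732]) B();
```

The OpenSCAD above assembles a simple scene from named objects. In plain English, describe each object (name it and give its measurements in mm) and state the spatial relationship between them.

A is a rectangular dining table. The top is 1592×617×48 mm with its upper surface at z = 732 mm. It stands on four 56×56 mm square legs, each inset 19 mm from the nearest pair of top edges, running from the floor to the underside of the top. Four apron rails, 56 mm thick and 67 mm tall, run between adjacent legs with their top edges flush with the underside of the top and their outer faces flush with the legs' outer faces.

B is a door frame. The clear opening is 867 mm wide and 1971 mm high. Two 49 mm wide jambs, 101 mm deep, stand either side of the opening from the floor to the top of the opening. A 72 mm thick head sits across the top of both jambs, spanning the full outside width of the frame.

The door frame is on top of the table.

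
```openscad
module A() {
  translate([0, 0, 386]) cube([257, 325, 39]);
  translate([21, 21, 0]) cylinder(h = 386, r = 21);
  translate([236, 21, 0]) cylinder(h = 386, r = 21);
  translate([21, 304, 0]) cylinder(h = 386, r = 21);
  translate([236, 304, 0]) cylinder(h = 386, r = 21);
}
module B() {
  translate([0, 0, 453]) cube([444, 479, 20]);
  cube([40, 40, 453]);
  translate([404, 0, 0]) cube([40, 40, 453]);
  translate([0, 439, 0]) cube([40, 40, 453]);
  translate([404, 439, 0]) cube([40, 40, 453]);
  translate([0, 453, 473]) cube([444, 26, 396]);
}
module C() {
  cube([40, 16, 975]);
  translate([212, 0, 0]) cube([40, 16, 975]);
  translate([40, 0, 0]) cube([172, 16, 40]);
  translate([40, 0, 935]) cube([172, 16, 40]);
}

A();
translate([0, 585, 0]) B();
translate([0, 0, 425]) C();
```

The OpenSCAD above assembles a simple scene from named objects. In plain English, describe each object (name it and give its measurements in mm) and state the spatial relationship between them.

A is a four-legged stool. The seat is 257×325 mm, 39 mm thick, top at z = 425 mm. It stands on four round legs, each 42 mm in diameter, from z = 0 to the seat underside, each leg's axis is inset half a diameter from the nearest pair of seat edges (so the leg's bounding box is flush with the corner).

B is a chair. The seat is a 444×479×20 mm slab with its top at z = 473 mm, on four 40×40 mm corner legs (flush with the seat edges, standing on z = 0). A flat backrest 26 mm thick, 396 mm tall, spans the full seat width and rises from the seat top along its +y edge, rear face flush with the rear of the seat.

C is a rectangular picture frame lying in the x–z plane (depth along y). The opening is 172 mm wide (x) by 895 mm tall (z), surrounded by a border 40 mm wide on all four sides. The frame is 16 mm deep and is made of two full-height vertical stiles with two horizontal rails fitted between them.

The chair is on the floor beside the stool on its +y side. The picture frame is on top of the stool.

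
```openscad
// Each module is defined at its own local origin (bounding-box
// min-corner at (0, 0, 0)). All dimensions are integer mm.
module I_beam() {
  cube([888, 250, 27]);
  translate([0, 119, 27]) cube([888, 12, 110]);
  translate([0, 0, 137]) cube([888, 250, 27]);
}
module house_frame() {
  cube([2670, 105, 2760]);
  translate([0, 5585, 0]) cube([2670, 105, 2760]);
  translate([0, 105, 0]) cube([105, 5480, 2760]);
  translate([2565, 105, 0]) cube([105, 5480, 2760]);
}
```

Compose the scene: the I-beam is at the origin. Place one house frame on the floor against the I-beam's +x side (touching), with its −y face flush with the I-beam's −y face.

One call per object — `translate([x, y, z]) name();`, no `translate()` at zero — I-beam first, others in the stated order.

I_beam();
translate([888, 0, 0]) house_frame();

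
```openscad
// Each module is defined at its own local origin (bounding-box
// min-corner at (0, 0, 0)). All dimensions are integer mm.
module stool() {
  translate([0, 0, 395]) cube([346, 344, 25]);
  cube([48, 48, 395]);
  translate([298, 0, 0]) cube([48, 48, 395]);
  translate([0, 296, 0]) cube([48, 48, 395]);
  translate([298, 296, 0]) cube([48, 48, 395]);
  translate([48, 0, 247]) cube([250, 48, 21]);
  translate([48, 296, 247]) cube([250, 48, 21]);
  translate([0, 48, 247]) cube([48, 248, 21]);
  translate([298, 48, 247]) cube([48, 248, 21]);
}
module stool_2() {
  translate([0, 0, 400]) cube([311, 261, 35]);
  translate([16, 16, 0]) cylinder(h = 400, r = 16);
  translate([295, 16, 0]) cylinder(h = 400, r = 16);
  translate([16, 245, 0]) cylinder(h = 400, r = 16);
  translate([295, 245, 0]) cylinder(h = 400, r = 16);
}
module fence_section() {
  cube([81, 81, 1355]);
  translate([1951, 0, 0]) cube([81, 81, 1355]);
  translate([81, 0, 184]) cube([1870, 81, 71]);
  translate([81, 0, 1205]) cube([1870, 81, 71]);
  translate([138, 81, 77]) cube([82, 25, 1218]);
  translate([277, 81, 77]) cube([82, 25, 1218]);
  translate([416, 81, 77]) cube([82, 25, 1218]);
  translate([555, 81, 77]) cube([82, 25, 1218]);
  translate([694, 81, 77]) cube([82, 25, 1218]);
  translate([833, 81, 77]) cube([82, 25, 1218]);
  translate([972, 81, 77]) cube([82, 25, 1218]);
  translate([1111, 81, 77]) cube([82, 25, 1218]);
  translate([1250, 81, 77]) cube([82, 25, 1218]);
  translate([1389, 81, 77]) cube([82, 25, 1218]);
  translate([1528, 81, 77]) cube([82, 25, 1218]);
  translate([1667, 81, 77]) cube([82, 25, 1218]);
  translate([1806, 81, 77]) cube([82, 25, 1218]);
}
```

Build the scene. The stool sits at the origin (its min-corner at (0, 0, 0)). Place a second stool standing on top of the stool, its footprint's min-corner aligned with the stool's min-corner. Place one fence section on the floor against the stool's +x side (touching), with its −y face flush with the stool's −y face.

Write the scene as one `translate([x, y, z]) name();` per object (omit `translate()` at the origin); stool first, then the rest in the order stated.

stool();
translate([0, 0, 420]) stool_2();
translate([346, 0, 0]) fence_section();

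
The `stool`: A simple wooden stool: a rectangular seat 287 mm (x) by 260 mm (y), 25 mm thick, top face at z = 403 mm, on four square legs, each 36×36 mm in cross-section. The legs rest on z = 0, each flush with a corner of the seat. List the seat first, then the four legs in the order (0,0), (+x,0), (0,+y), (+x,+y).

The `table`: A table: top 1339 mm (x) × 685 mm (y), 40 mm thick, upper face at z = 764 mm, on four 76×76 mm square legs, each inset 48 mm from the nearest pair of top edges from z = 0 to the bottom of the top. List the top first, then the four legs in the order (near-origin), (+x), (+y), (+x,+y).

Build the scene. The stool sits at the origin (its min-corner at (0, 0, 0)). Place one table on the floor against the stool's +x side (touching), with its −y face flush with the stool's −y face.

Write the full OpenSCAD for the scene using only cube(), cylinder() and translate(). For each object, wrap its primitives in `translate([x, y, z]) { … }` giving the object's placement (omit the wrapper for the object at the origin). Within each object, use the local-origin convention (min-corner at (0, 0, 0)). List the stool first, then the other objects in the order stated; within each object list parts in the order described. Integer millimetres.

translate([0, 0, 378]) cube([287, 260, 25]);
cube([36, 36, 378]);
translate([251, 0, 0]) cube([36, 36, 378]);
translate([0, 224, 0]) cube([36, 36, 378]);
translate([251, 224, 0]) cube([36, 36, 378]);
translate([287, 0, 0]) {
  translate([0, 0, 724]) cube([1339, 685, 40]);
  translate([48, 48, 0]) cube([76, 76, 724]);
  translate([1215, 48, 0]) cube([76, 76, 724]);
  translate([48, 561, 0]) cube([76, 76, 724]);
  translate([1215, 561, 0]) cube([76, 76, 724]);
}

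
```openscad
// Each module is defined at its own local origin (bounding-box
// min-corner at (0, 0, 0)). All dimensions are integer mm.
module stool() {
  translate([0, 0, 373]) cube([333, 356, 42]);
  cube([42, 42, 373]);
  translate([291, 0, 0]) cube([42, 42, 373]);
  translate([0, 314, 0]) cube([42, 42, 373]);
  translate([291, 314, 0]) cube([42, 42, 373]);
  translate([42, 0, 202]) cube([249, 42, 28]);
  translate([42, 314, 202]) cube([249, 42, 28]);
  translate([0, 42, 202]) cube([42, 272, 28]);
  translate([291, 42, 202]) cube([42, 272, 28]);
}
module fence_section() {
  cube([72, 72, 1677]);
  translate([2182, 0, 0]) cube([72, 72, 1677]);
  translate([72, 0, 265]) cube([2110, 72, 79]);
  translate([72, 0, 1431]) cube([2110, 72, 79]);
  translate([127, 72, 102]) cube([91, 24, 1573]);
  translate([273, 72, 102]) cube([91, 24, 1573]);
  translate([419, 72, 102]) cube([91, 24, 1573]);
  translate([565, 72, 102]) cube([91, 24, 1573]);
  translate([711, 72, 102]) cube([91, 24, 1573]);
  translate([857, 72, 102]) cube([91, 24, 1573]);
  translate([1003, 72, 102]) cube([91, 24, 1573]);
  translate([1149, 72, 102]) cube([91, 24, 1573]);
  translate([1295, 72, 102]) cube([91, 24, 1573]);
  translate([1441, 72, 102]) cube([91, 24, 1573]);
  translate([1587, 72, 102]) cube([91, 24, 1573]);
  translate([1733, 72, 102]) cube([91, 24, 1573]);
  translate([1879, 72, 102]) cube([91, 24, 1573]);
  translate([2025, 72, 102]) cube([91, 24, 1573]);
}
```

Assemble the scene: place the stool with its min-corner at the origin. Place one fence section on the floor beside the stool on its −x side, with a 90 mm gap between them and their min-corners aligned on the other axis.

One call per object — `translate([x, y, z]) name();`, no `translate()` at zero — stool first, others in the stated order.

stool();
translate([-2344, 0, 0]) fence_section();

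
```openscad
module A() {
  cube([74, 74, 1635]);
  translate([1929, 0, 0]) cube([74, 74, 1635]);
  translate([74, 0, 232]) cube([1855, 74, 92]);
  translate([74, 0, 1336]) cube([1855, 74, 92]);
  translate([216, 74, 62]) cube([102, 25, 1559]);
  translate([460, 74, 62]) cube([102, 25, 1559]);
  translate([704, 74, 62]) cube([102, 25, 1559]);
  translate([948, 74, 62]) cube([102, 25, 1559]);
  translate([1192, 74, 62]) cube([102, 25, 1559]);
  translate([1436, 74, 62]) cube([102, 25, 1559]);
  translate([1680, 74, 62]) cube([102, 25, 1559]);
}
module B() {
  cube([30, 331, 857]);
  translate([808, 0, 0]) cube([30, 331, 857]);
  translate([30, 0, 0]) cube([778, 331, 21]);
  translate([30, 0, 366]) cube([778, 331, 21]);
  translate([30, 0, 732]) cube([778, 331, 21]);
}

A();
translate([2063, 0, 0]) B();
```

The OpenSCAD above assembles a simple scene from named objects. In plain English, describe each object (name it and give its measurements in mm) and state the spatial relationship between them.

A is a fence section. Two 74×74 mm posts, 1635 mm tall, stand on the floor with a clear span of 1855 mm between their inner faces. Two horizontal rails of 74×92 mm section span the gap between the posts with their undersides at z = 232 mm and z = 1336 mm, flush with the posts' −y face. 7 pickets, each 102 mm wide, 25 mm thick and 1559 mm tall, are fixed to the +y face of the rails with their bottoms at z = 62 mm, evenly spaced across the span with equal gaps (rounded down to the nearest mm) at the −x end and between each pair — any rounding remainder accumulates at the +x end.

B is an open bookshelf. Two side panels, each 30 mm thick, 331 mm deep and 857 mm tall, stand 838 mm apart (outside-to-outside). Between them sit 3 shelves, each 21 mm thick and 331 mm deep, spanning the full gap between the sides. The bottom shelf rests on the floor (its underside at z = 0) and the clear gap between one shelf's top and the next shelf's underside is 345 mm.

The bookshelf is on the floor beside the fence section on its +x side.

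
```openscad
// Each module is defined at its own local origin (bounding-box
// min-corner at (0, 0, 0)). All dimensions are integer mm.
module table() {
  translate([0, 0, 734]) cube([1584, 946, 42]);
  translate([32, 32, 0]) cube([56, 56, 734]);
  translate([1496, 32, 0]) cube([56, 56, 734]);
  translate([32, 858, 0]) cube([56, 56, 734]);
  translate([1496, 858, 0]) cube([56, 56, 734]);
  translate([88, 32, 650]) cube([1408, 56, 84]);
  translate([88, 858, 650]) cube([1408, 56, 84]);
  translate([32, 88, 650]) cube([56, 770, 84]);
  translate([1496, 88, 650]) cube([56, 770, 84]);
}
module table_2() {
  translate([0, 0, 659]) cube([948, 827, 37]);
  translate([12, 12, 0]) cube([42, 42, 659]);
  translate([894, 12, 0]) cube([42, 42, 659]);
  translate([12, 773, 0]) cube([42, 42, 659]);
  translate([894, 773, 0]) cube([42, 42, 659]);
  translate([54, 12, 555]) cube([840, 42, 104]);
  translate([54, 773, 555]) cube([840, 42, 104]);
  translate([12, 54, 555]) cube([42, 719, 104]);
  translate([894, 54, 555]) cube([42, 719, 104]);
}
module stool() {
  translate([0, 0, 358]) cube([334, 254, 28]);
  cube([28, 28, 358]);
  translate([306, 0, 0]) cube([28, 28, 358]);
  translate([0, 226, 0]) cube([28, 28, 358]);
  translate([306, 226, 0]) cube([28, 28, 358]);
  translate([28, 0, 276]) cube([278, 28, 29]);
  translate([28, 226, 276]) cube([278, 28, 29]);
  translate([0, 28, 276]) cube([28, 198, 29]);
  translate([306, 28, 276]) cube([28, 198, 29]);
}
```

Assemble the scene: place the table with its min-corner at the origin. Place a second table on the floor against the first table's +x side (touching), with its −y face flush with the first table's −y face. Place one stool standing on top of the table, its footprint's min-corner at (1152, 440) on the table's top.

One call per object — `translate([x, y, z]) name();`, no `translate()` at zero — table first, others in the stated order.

table();
translate([1584, 0, 0]) table_2();
translate([1152, 440, 776]) stool();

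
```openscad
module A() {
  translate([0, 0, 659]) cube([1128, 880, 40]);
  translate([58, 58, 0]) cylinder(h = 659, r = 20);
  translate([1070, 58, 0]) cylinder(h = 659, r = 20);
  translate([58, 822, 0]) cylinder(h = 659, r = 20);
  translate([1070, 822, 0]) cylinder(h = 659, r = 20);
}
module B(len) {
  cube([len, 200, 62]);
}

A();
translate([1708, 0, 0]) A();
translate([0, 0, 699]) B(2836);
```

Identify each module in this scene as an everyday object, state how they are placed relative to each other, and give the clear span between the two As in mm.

A is a table. B is a beam. A beam spans the tops of two tables. The clear span between the two tables is 580 mm.

Second table starts at x = 1708; first ends at x = 1128; clear span = 1708 − 1128 = 580 mm.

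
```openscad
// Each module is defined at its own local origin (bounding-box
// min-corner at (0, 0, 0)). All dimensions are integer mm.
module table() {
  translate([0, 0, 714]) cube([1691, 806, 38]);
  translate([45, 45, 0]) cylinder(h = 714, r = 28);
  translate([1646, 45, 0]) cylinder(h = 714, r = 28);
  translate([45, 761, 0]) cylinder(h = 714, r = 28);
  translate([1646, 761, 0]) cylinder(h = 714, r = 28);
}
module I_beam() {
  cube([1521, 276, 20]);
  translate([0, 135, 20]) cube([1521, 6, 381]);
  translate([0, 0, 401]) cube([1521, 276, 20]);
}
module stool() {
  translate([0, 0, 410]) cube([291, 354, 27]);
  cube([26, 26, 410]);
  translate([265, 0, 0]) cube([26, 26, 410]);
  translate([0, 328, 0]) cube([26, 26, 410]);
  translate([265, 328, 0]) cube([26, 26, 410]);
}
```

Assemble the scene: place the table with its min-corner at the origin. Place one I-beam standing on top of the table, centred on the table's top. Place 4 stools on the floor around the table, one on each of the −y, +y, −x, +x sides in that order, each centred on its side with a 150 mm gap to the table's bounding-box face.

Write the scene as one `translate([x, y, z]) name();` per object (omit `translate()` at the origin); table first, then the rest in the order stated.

table();
translate([85, 265, 752]) I_beam();
translate([700, -504, 0]) stool();
translate([700, 956, 0]) stool();
translate([-441, 226, 0]) stool();
translate([1841, 226, 0]) stool();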